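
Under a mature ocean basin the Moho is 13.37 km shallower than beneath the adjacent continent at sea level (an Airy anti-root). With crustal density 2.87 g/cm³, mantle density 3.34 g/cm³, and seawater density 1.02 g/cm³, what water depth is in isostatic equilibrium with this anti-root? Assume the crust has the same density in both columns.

3.4 km

Replacing a thickness d of crust by seawater at the top must be balanced by replacing crust with mantle at the base: d (ρ_c − ρ_w) = a (ρ_m − ρ_c).
d = a (ρ_m − ρ_c)/(ρ_c − ρ_w) = 13.37 km × 0.47/1.85 = 3.4 km.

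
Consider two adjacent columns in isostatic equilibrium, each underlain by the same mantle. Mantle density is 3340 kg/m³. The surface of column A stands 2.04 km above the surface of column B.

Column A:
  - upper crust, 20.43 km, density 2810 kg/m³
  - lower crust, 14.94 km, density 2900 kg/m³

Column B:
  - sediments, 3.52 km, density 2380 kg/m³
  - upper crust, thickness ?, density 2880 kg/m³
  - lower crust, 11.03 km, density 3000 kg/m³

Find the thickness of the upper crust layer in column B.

Take the compensation level at the base of the deeper column (depth z_c below the surface of column A) and equate Σ ρ_i t_i down to z_c; mantle fills any gap and the z_c terms cancel.
Column A: 20.43×2810 + 14.94×2900 + (z_c − 35.37)×3340
Column B: 2.04×0 + 3.52×2380 + x×2880 + 11.03×3000 + (z_c − 2.04 − 14.55 − x)×3340
The z_c×3340 term appears on both sides and cancels. Collect the known terms of each column as K = Σ(ρt)_known − 3340 × (depth of known layers): K_A = 100734.3 − 3340×35.37 = −17401.5; K_B = 41467.6 − 3340×(2.04 + 14.55) = −13943.
Balance: K_A = K_B − x×(3340 − 2880), so x = (K_B − K_A)/(3340 − 2880) = 3458.5/460 = 7.52 km.

7.52 km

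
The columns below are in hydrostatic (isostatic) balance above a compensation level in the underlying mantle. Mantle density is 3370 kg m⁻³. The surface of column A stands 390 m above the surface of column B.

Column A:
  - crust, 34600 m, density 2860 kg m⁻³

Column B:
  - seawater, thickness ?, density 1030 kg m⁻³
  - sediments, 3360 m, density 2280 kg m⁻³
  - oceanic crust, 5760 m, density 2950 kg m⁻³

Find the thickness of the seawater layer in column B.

4380 m

Take the compensation level at the base of the deeper column (depth z_c below the surface of column A) and equate Σ ρ_i t_i down to z_c; mantle fills any gap and the z_c terms cancel.
Column A: 34600×2860 + (z_c − 34600)×3370
Column B: 390×0 + x×1030 + 3360×2280 + 5760×2950 + (z_c − 390 − 9120 − x)×3370
The z_c×3370 term appears on both sides and cancels. Collect the known terms of each column as K = Σ(ρt)_known − 3370 × (depth of known layers): K_A = 98956000 − 3370×34600 = −17646000; K_B = 24652800 − 3370×(390 + 9120) = −7395900.
Balance: K_A = K_B − x×(3370 − 1030), so x = (K_B − K_A)/(3370 − 1030) = 10250100/2340 = 4380 m.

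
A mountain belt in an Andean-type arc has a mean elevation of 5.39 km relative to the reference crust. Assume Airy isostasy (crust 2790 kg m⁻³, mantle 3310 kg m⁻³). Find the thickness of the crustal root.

28.9 km

Equating mass per unit area of the two columns: the weight of the topography is balanced by the buoyancy of the root, ρ_c h = (ρ_m − ρ_c) r.
r = h · ρ_c / (ρ_m − ρ_c) = 5.39 km × 2790 / (3310 − 2790) = 28.9 km.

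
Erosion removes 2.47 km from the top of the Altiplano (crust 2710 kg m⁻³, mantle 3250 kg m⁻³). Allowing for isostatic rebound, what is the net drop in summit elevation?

Rebound u = e ρ_c/ρ_m = 2.47 km × 2710/3250 = 2.06 km.
Net surface drop = e − u = 2.47 km − 2.06 km = e (ρ_m − ρ_c)/ρ_m = 0.41 km.

0.41 km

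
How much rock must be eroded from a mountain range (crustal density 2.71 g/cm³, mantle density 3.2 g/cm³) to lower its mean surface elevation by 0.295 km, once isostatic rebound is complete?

1.93 km

Net drop Δ = e − u = e − e ρ_c/ρ_m = e (ρ_m − ρ_c)/ρ_m.
e = Δ ρ_m/(ρ_m − ρ_c) = 0.295 km × 3.2/0.49 = 1.93 km.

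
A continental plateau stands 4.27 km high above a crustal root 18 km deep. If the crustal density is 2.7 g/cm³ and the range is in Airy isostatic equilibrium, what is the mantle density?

Airy balance: ρ_c h = (ρ_m − ρ_c) r → ρ_m = ρ_c (1 + h/r).
ρ_m = 2.7 × (1 + 4.27 km/18 km) = 3.34 g/cm³.

3.34 g/cm³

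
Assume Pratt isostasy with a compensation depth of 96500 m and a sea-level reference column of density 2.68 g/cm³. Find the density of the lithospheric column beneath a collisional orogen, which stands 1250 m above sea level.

2.65 g/cm³

Pratt balance: ρ_ref D = ρ (D + h).
ρ = ρ_ref D/(D + h) = 2.68 × 96500 m/(96500 m + 1250 m) = 2.65 g/cm³.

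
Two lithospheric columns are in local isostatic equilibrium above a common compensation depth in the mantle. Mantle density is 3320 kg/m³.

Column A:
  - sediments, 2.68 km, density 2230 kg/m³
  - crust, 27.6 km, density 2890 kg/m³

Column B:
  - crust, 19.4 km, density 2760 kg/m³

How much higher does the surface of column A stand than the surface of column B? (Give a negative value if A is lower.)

For any compensation level in the mantle, the mantle terms cancel and isostasy reduces to e = (Σt_A − Σt_B) − (Σ(ρt)_A − Σ(ρt)_B) / ρ_m.
Σt_A = 30.28 km; Σt_B = 19.4 km; Σ(ρt)_A = 85740.4; Σ(ρt)_B = 53544 (in km·kg/m³).
e = (30.28 − 19.4) − (85740.4 − 53544) / 3320 = 1.18 km.

1.18 km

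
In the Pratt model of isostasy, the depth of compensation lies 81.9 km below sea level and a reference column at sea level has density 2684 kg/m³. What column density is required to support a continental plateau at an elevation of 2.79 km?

2600 kg/m³

Pratt balance: ρ_ref D = ρ (D + h).
ρ = ρ_ref D/(D + h) = 2684 × 81.9 km/(81.9 km + 2.79 km) = 2600 kg/m³.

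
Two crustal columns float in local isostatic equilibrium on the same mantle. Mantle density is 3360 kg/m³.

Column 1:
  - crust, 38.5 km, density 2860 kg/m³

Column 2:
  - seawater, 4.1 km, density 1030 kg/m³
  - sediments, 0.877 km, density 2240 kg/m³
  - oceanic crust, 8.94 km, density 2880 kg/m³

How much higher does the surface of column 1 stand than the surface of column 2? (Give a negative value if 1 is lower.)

For any compensation level in the mantle, the mantle terms cancel and isostasy reduces to e = (Σt_1 − Σt_2) − (Σ(ρt)_1 − Σ(ρt)_2) / ρ_m.
Σt_1 = 38.5 km; Σt_2 = 13.917 km; Σ(ρt)_1 = 110110; Σ(ρt)_2 = 31934.68 (in km·kg/m³).
e = (38.5 − 13.917) − (110110 − 31934.68) / 3360 = 1.32 km.

1.32 km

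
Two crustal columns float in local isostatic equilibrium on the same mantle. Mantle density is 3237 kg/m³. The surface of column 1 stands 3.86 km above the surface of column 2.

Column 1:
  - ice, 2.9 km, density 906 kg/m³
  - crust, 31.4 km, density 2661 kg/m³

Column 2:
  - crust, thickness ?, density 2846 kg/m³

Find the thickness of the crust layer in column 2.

31.6 km

Take the compensation level at the base of the deeper column (depth z_c below the surface of column 1) and equate Σ ρ_i t_i down to z_c; mantle fills any gap and the z_c terms cancel.
Column 1: 2.9×906 + 31.4×2661 + (z_c − 34.3)×3237
Column 2: 3.86×0 + x×2846 + (z_c − 3.86 − 0 − x)×3237
The z_c×3237 term appears on both sides and cancels. Collect the known terms of each column as K = Σ(ρt)_known − 3237 × (depth of known layers): K_1 = 86182.8 − 3237×34.3 = −24846.3; K_2 = 0 − 3237×(3.86 + 0) = −12494.82.
Balance: K_1 = K_2 − x×(3237 − 2846), so x = (K_2 − K_1)/(3237 − 2846) = 12351.5/391 = 31.6 km.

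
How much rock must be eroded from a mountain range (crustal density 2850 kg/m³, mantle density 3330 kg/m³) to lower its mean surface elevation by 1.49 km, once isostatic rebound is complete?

10.3 km

Net drop Δ = e − u = e − e ρ_c/ρ_m = e (ρ_m − ρ_c)/ρ_m.
e = Δ ρ_m/(ρ_m − ρ_c) = 1.49 km × 3330/480 = 10.3 km.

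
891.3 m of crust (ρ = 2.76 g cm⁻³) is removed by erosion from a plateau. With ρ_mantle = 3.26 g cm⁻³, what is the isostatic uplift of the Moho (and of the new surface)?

755 m

Unloading: uplift u = e ρ_c/ρ_m = 891.3 m × 2.76/3.26 = 755 m.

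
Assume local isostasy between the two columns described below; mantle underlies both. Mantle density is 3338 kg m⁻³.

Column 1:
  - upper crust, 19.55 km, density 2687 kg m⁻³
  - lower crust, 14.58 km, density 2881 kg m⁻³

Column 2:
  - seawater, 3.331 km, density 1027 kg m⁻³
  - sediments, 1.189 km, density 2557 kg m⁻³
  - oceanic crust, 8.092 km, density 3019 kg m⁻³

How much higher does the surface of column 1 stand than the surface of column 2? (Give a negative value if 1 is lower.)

For any compensation level in the mantle, the mantle terms cancel and isostasy reduces to e = (Σt_1 − Σt_2) − (Σ(ρt)_1 − Σ(ρt)_2) / ρ_m.
Σt_1 = 34.13 km; Σt_2 = 12.612 km; Σ(ρt)_1 = 94535.83; Σ(ρt)_2 = 30890.958 (in km·kg m⁻³).
e = (34.13 − 12.612) − (94535.83 − 30890.958) / 3338 = 2.45 km.

2.45 km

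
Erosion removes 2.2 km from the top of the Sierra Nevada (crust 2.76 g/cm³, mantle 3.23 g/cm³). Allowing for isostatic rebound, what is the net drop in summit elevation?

0.32 km

Rebound u = e ρ_c/ρ_m = 2.2 km × 2.76/3.23 = 1.88 km.
Net surface drop = e − u = 2.2 km − 1.88 km = e (ρ_m − ρ_c)/ρ_m = 0.32 km.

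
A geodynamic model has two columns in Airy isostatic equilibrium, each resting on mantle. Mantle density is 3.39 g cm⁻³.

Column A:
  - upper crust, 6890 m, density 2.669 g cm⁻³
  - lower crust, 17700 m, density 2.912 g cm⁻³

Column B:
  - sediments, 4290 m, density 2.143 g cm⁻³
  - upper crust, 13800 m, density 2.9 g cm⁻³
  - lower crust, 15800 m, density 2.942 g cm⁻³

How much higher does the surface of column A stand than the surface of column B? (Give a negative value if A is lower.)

−1700 m

For any compensation level in the mantle, the mantle terms cancel and isostasy reduces to e = (Σt_A − Σt_B) − (Σ(ρt)_A − Σ(ρt)_B) / ρ_m.
Σt_A = 24590 m; Σt_B = 33890 m; Σ(ρt)_A = 69931.81; Σ(ρt)_B = 95697.07 (in m·g cm⁻³).
e = (24590 − 33890) − (69931.81 − 95697.07) / 3.39 = −1700 m.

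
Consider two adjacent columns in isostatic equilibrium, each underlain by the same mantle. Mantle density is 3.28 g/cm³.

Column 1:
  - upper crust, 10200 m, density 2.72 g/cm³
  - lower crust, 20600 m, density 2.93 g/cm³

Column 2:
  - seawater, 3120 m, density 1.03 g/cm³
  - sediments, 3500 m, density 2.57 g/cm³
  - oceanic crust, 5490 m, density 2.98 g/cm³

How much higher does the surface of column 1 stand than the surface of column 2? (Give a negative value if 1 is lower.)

For any compensation level in the mantle, the mantle terms cancel and isostasy reduces to e = (Σt_1 − Σt_2) − (Σ(ρt)_1 − Σ(ρt)_2) / ρ_m.
Σt_1 = 30800 m; Σt_2 = 12110 m; Σ(ρt)_1 = 88102; Σ(ρt)_2 = 28568.8 (in m·g/cm³).
e = (30800 − 12110) − (88102 − 28568.8) / 3.28 = 540 m.

540 m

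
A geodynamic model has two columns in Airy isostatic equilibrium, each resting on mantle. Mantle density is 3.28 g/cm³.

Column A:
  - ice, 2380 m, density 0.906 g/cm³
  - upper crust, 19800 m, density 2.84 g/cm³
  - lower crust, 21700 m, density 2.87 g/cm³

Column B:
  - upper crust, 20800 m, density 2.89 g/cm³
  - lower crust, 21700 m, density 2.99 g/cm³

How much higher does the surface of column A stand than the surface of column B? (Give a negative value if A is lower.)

2700 m

For any compensation level in the mantle, the mantle terms cancel and isostasy reduces to e = (Σt_A − Σt_B) − (Σ(ρt)_A − Σ(ρt)_B) / ρ_m.
Σt_A = 43880 m; Σt_B = 42500 m; Σ(ρt)_A = 120667.28; Σ(ρt)_B = 124995 (in m·g/cm³).
e = (43880 − 42500) − (120667.28 − 124995) / 3.28 = 2700 m.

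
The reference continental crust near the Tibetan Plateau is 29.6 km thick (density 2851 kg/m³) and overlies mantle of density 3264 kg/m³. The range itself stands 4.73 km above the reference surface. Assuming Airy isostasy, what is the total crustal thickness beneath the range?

67 km

Root depth r = h ρ_c / (ρ_m − ρ_c) = 4.73 km × 2851 / 413 = 32.65 km.
Total thickness = T + h + r = 29.6 km + 4.73 km + 32.65 km = 67 km.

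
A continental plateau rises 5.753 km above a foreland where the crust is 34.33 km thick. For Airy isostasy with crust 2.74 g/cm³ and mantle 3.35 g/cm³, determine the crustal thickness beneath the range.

Root depth r = h ρ_c / (ρ_m − ρ_c) = 5.753 km × 2.74 / 0.61 = 25.84 km.
Total thickness = T + h + r = 34.33 km + 5.753 km + 25.84 km = 65.9 km.

65.9 km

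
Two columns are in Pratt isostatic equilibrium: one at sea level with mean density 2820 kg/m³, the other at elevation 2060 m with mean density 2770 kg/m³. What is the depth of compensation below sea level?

ρ_ref D = ρ (D + h) → D (ρ_ref − ρ) = ρ h.
D = ρ h/(ρ_ref − ρ) = 2770 × 2060 m/(2820 − 2770) = 114000 m.

114000 m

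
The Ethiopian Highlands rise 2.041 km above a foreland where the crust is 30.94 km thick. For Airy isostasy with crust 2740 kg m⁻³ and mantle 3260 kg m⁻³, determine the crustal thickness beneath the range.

43.7 km

Root depth r = h ρ_c / (ρ_m − ρ_c) = 2.041 km × 2740 / 520 = 10.75 km.
Total thickness = T + h + r = 30.94 km + 2.041 km + 10.75 km = 43.7 km.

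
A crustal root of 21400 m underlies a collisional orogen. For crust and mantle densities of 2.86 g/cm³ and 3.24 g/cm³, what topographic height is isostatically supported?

2840 m

Balancing pressure at the compensation depth: ρ_c h = (ρ_m − ρ_c) r.
h = r (ρ_m − ρ_c) / ρ_c = 21400 m × (3.24 − 2.86) / 2.86 = 2840 m.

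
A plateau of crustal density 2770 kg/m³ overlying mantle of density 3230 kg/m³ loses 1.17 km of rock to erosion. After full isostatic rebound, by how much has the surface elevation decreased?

Rebound u = e ρ_c/ρ_m = 1.17 km × 2770/3230 = 1.003 km.
Net surface drop = e − u = 1.17 km − 1.003 km = e (ρ_m − ρ_c)/ρ_m = 0.167 km.

0.167 km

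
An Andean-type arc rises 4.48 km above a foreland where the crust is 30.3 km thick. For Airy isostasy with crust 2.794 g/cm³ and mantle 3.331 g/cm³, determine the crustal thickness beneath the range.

Root depth r = h ρ_c / (ρ_m − ρ_c) = 4.48 km × 2.794 / 0.537 = 23.31 km.
Total thickness = T + h + r = 30.3 km + 4.48 km + 23.31 km = 58.1 km.

58.1 km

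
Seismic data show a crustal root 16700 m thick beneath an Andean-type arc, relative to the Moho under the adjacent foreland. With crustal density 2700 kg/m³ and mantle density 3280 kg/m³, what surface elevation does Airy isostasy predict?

Equating mass per unit area of the two columns: ρ_c h = (ρ_m − ρ_c) r.
h = r (ρ_m − ρ_c) / ρ_c = 16700 m × (3280 − 2700) / 2700 = 3590 m.

3590 m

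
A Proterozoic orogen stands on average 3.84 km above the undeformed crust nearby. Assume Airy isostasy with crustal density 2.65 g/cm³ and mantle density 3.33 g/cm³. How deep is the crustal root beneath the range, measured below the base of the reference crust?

Isostatic balance requires: the weight of the topography is balanced by the buoyancy of the root, ρ_c h = (ρ_m − ρ_c) r.
r = h · ρ_c / (ρ_m − ρ_c) = 3.84 km × 2.65 / (3.33 − 2.65) = 15 km.

15 km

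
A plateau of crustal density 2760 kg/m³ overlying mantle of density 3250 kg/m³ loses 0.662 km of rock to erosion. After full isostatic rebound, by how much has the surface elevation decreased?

0.0998 km

Rebound u = e ρ_c/ρ_m = 0.662 km × 2760/3250 = 0.5622 km.
Net surface drop = e − u = 0.662 km − 0.5622 km = e (ρ_m − ρ_c)/ρ_m = 0.0998 km.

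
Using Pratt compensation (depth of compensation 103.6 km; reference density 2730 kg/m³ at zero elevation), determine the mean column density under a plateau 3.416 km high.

2640 kg/m³

Pratt balance: ρ_ref D = ρ (D + h).
ρ = ρ_ref D/(D + h) = 2730 × 103.6 km/(103.6 km + 3.416 km) = 2640 kg/m³.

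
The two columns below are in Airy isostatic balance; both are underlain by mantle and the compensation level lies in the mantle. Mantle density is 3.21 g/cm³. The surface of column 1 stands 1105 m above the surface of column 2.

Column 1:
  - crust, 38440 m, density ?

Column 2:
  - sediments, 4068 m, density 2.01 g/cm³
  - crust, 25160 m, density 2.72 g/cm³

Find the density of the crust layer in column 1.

2.67 g/cm³

Take the compensation level at the base of the deeper column (depth z_c below the surface of column 1) and equate Σ ρ_i t_i down to z_c; mantle fills any gap and the z_c terms cancel.
Column 1: 38440×ρ + (z_c − 38440)×3.21
Column 2: 1105×0 + 4068×2.01 + 25160×2.72 + (z_c − 1105 − 29228)×3.21
The z_c×3.21 term appears on both sides and cancels. Collect the known terms of each column as K = Σ(ρt)_known − 3.21 × (depth of known layers): K_1 = 0 − 3.21×38440 = −123392.4; K_2 = 76611.88 − 3.21×(1105 + 29228) = −20757.05.
Balance: K_1 + 38440×ρ = K_2, so ρ = (K_2 − K_1)/38440 = 102635/38440 = 2.67 g/cm³.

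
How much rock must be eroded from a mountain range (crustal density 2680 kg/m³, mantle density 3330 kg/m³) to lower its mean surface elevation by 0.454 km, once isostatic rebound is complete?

Net drop Δ = e − u = e − e ρ_c/ρ_m = e (ρ_m − ρ_c)/ρ_m.
e = Δ ρ_m/(ρ_m − ρ_c) = 0.454 km × 3330/650 = 2.33 km.

2.33 km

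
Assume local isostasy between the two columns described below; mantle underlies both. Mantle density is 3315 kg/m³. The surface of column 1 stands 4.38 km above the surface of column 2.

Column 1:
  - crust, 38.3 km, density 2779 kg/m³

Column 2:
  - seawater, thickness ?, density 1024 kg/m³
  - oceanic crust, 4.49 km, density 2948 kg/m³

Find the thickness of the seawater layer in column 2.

1.9 km

Take the compensation level at the base of the deeper column (depth z_c below the surface of column 1) and equate Σ ρ_i t_i down to z_c; mantle fills any gap and the z_c terms cancel.
Column 1: 38.3×2779 + (z_c − 38.3)×3315
Column 2: 4.38×0 + x×1024 + 4.49×2948 + (z_c − 4.38 − 4.49 − x)×3315
The z_c×3315 term appears on both sides and cancels. Collect the known terms of each column as K = Σ(ρt)_known − 3315 × (depth of known layers): K_1 = 106435.7 − 3315×38.3 = −20528.8; K_2 = 13236.52 − 3315×(4.38 + 4.49) = −16167.53.
Balance: K_1 = K_2 − x×(3315 − 1024), so x = (K_2 − K_1)/(3315 − 1024) = 4361.27/2291 = 1.9 km.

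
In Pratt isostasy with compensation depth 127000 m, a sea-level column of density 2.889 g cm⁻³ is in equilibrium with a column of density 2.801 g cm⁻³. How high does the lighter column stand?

3990 m

ρ_ref D = ρ (D + h) → h = D (ρ_ref − ρ)/ρ.
h = 127000 m × (2.889 − 2.801)/2.801 = 3990 m.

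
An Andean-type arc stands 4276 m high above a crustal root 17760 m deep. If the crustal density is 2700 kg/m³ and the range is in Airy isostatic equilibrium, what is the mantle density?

3350 kg/m³

Airy balance: ρ_c h = (ρ_m − ρ_c) r → ρ_m = ρ_c (1 + h/r).
ρ_m = 2700 × (1 + 4276 m/17760 m) = 3350 kg/m³.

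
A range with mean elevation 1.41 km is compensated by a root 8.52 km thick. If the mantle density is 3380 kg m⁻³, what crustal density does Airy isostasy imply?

ρ_c h = (ρ_m − ρ_c) r → ρ_c (h + r) = ρ_m r → ρ_c = ρ_m r / (h + r).
ρ_c = 3380 × 8.52 km / (1.41 km + 8.52 km) = 2900 kg m⁻³.

2900 kg m⁻³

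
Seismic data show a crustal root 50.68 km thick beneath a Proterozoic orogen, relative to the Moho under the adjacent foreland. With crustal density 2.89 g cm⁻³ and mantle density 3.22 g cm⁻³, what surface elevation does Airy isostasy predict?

For local isostatic compensation: ρ_c h = (ρ_m − ρ_c) r.
h = r (ρ_m − ρ_c) / ρ_c = 50.68 km × (3.22 − 2.89) / 2.89 = 5.79 km.

5.79 km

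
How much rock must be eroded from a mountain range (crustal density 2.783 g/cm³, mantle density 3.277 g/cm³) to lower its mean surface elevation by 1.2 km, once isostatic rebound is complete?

Net drop Δ = e − u = e − e ρ_c/ρ_m = e (ρ_m − ρ_c)/ρ_m.
e = Δ ρ_m/(ρ_m − ρ_c) = 1.2 km × 3.277/0.494 = 7.96 km.

7.96 km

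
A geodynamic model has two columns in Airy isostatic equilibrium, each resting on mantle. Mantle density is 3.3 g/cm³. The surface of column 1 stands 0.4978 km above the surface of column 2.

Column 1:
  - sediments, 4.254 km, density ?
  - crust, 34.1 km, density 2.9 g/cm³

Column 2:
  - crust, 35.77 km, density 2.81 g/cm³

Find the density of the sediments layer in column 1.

Take the compensation level at the base of the deeper column (depth z_c below the surface of column 1) and equate Σ ρ_i t_i down to z_c; mantle fills any gap and the z_c terms cancel.
Column 1: 4.254×ρ + 34.1×2.9 + (z_c − 38.354)×3.3
Column 2: 0.4978×0 + 35.77×2.81 + (z_c − 0.4978 − 35.77)×3.3
The z_c×3.3 term appears on both sides and cancels. Collect the known terms of each column as K = Σ(ρt)_known − 3.3 × (depth of known layers): K_1 = 98.89 − 3.3×38.354 = −27.6782; K_2 = 100.5137 − 3.3×(0.4978 + 35.77) = −19.17004.
Balance: K_1 + 4.254×ρ = K_2, so ρ = (K_2 − K_1)/4.254 = 8.50816/4.254 = 2 g/cm³.

2 g/cm³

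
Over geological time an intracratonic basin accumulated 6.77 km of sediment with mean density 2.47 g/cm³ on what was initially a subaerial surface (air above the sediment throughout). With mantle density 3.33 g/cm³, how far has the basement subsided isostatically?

5.02 km

Subaerial load: s = t ρ_sed / ρ_m = 6.77 km × 2.47/3.33 = 5.02 km.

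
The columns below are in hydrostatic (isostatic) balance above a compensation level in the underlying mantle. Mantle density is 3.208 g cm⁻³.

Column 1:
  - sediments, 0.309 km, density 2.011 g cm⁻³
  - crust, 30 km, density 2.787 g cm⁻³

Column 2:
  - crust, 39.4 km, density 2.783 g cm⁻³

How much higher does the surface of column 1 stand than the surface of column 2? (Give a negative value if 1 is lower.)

For any compensation level in the mantle, the mantle terms cancel and isostasy reduces to e = (Σt_1 − Σt_2) − (Σ(ρt)_1 − Σ(ρt)_2) / ρ_m.
Σt_1 = 30.309 km; Σt_2 = 39.4 km; Σ(ρt)_1 = 84.231399; Σ(ρt)_2 = 109.6502 (in km·g cm⁻³).
e = (30.309 − 39.4) − (84.231399 − 109.6502) / 3.208 = −1.17 km.

−1.17 km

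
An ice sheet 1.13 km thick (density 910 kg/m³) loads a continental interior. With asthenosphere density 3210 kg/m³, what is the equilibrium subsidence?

Isostatic balance requires: the ice load ρ_ice t is balanced by mantle displaced below, ρ_m s.
s = t ρ_ice / ρ_m = 1.13 km × 910/3210 = 0.32 km.

0.32 km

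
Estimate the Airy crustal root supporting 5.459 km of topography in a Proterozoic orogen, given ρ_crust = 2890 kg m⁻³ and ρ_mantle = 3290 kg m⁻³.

In Airy isostatic equilibrium: the weight of the topography is balanced by the buoyancy of the root, ρ_c h = (ρ_m − ρ_c) r.
r = h · ρ_c / (ρ_m − ρ_c) = 5.459 km × 2890 / (3290 − 2890) = 39.4 km.

39.4 km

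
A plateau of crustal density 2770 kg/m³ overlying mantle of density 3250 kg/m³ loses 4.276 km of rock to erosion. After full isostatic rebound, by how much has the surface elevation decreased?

0.632 km

Rebound u = e ρ_c/ρ_m = 4.276 km × 2770/3250 = 3.644 km.
Net surface drop = e − u = 4.276 km − 3.644 km = e (ρ_m − ρ_c)/ρ_m = 0.632 km.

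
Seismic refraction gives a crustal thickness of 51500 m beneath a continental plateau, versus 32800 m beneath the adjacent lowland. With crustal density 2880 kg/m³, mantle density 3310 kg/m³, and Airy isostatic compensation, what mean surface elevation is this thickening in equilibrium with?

2430 m

Excess crust Δ = 51500 m − 32800 m = 18700 m, split between elevation h and root r with h + r = Δ.
Airy balance ρ_c h = (ρ_m − ρ_c) r gives r = h ρ_c/(ρ_m − ρ_c), so h (1 + ρ_c/(ρ_m − ρ_c)) = Δ, i.e. h = Δ (ρ_m − ρ_c)/ρ_m.
h = 18700 m × 430/3310 = 2430 m.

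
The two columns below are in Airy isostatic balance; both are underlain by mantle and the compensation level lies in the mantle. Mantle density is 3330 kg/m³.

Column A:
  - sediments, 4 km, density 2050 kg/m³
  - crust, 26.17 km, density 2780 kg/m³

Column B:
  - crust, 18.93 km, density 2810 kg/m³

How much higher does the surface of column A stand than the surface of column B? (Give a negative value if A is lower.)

For any compensation level in the mantle, the mantle terms cancel and isostasy reduces to e = (Σt_A − Σt_B) − (Σ(ρt)_A − Σ(ρt)_B) / ρ_m.
Σt_A = 30.17 km; Σt_B = 18.93 km; Σ(ρt)_A = 80952.6; Σ(ρt)_B = 53193.3 (in km·kg/m³).
e = (30.17 − 18.93) − (80952.6 − 53193.3) / 3330 = 2.9 km.

2.9 km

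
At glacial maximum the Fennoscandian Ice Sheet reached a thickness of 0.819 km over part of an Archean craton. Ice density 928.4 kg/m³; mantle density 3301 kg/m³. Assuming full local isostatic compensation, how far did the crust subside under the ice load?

0.23 km

By Archimedes' principle applied to the lithosphere: the ice load ρ_ice t is balanced by mantle displaced below, ρ_m s.
s = t ρ_ice / ρ_m = 0.819 km × 928.4/3301 = 0.23 km.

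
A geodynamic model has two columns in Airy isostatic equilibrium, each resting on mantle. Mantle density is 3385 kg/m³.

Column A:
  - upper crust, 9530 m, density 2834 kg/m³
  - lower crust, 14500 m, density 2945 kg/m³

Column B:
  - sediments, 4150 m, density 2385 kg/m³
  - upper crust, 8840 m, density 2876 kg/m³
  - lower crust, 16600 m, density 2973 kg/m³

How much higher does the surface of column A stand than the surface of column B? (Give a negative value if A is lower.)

−1140 m

For any compensation level in the mantle, the mantle terms cancel and isostasy reduces to e = (Σt_A − Σt_B) − (Σ(ρt)_A − Σ(ρt)_B) / ρ_m.
Σt_A = 24030 m; Σt_B = 29590 m; Σ(ρt)_A = 69710520; Σ(ρt)_B = 84673390 (in m·kg/m³).
e = (24030 − 29590) − (69710520 − 84673390) / 3385 = −1140 m.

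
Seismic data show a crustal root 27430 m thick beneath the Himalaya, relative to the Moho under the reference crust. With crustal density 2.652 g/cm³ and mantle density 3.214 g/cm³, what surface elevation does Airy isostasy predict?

5810 m

Balancing pressure at the compensation depth: ρ_c h = (ρ_m − ρ_c) r.
h = r (ρ_m − ρ_c) / ρ_c = 27430 m × (3.214 − 2.652) / 2.652 = 5810 m.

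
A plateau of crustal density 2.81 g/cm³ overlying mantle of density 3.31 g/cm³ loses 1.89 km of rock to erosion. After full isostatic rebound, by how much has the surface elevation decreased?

0.285 km

Rebound u = e ρ_c/ρ_m = 1.89 km × 2.81/3.31 = 1.605 km.
Net surface drop = e − u = 1.89 km − 1.605 km = e (ρ_m − ρ_c)/ρ_m = 0.285 km.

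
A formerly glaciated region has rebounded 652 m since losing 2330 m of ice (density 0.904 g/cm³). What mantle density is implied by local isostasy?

3.23 g/cm³

ρ_m = ρ_ice t / u = 0.904 × 2330 m/652 m = 3.23 g/cm³.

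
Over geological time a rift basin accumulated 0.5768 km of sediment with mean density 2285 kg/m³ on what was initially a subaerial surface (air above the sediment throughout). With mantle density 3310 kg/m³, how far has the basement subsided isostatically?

Subaerial load: s = t ρ_sed / ρ_m = 0.5768 km × 2285/3310 = 0.398 km.

0.398 km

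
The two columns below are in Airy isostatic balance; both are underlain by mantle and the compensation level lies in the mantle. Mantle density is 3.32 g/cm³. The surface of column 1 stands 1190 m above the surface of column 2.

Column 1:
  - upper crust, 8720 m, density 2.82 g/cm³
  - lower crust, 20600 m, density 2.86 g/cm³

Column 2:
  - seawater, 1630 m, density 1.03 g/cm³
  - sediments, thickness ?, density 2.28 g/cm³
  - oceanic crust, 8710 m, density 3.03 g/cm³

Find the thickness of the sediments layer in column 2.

Take the compensation level at the base of the deeper column (depth z_c below the surface of column 1) and equate Σ ρ_i t_i down to z_c; mantle fills any gap and the z_c terms cancel.
Column 1: 8720×2.82 + 20600×2.86 + (z_c − 29320)×3.32
Column 2: 1190×0 + 1630×1.03 + x×2.28 + 8710×3.03 + (z_c − 1190 − 10340 − x)×3.32
The z_c×3.32 term appears on both sides and cancels. Collect the known terms of each column as K = Σ(ρt)_known − 3.32 × (depth of known layers): K_1 = 83506.4 − 3.32×29320 = −13836; K_2 = 28070.2 − 3.32×(1190 + 10340) = −10209.4.
Balance: K_1 = K_2 − x×(3.32 − 2.28), so x = (K_2 − K_1)/(3.32 − 2.28) = 3626.6/1.04 = 3490 m.

3490 m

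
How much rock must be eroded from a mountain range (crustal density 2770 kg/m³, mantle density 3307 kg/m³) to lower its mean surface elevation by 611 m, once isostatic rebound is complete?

3760 m

Net drop Δ = e − u = e − e ρ_c/ρ_m = e (ρ_m − ρ_c)/ρ_m.
e = Δ ρ_m/(ρ_m − ρ_c) = 611 m × 3307/537 = 3760 m.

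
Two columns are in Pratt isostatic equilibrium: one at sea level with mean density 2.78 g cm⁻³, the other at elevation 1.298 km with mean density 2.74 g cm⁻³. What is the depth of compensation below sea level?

88.9 km

ρ_ref D = ρ (D + h) → D (ρ_ref − ρ) = ρ h.
D = ρ h/(ρ_ref − ρ) = 2.74 × 1.298 km/(2.78 − 2.74) = 88.9 km.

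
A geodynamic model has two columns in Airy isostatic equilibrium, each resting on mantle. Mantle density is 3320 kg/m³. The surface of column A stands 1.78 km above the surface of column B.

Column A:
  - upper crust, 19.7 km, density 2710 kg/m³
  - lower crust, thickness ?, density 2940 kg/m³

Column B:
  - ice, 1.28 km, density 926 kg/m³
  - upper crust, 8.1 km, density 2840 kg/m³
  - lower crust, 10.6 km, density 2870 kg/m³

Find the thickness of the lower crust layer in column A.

Take the compensation level at the base of the deeper column (depth z_c below the surface of column A) and equate Σ ρ_i t_i down to z_c; mantle fills any gap and the z_c terms cancel.
Column A: 19.7×2710 + x×2940 + (z_c − 19.7 − x)×3320
Column B: 1.78×0 + 1.28×926 + 8.1×2840 + 10.6×2870 + (z_c − 1.78 − 19.98)×3320
The z_c×3320 term appears on both sides and cancels. Collect the known terms of each column as K = Σ(ρt)_known − 3320 × (depth of known layers): K_A = 53387 − 3320×19.7 = −12017; K_B = 54611.28 − 3320×(1.78 + 19.98) = −17631.92.
Balance: K_A − x×(3320 − 2940) = K_B, so x = (K_A − K_B)/(3320 − 2940) = 5614.92/380 = 14.8 km.

14.8 km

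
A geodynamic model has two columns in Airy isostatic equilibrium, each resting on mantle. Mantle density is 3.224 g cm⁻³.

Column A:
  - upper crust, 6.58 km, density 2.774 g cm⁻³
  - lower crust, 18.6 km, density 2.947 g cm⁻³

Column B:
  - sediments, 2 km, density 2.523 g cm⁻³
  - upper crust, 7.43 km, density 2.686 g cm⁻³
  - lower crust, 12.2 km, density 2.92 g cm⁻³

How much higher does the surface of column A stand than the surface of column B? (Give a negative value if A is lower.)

For any compensation level in the mantle, the mantle terms cancel and isostasy reduces to e = (Σt_A − Σt_B) − (Σ(ρt)_A − Σ(ρt)_B) / ρ_m.
Σt_A = 25.18 km; Σt_B = 21.63 km; Σ(ρt)_A = 73.06712; Σ(ρt)_B = 60.62698 (in km·g cm⁻³).
e = (25.18 − 21.63) − (73.06712 − 60.62698) / 3.224 = −0.309 km.

−0.309 km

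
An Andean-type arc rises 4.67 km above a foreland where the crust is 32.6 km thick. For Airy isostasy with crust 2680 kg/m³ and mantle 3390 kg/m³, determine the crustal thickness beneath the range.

Root depth r = h ρ_c / (ρ_m − ρ_c) = 4.67 km × 2680 / 710 = 17.63 km.
Total thickness = T + h + r = 32.6 km + 4.67 km + 17.63 km = 54.9 km.

54.9 km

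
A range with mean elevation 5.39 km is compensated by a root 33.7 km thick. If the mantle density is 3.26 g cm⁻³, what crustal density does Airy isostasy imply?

ρ_c h = (ρ_m − ρ_c) r → ρ_c (h + r) = ρ_m r → ρ_c = ρ_m r / (h + r).
ρ_c = 3.26 × 33.7 km / (5.39 km + 33.7 km) = 2.81 g cm⁻³.

2.81 g cm⁻³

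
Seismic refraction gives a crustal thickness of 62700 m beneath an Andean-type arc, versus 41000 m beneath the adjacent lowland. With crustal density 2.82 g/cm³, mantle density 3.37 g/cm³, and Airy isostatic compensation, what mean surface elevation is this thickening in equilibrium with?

3540 m

Excess crust Δ = 62700 m − 41000 m = 21700 m, split between elevation h and root r with h + r = Δ.
Airy balance ρ_c h = (ρ_m − ρ_c) r gives r = h ρ_c/(ρ_m − ρ_c), so h (1 + ρ_c/(ρ_m − ρ_c)) = Δ, i.e. h = Δ (ρ_m − ρ_c)/ρ_m.
h = 21700 m × 0.55/3.37 = 3540 m.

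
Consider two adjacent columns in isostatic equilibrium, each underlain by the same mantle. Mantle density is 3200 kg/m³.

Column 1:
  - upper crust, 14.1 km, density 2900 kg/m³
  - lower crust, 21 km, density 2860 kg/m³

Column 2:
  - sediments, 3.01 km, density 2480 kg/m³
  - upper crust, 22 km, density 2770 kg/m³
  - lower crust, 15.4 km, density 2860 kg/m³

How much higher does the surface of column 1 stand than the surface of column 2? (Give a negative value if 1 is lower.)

For any compensation level in the mantle, the mantle terms cancel and isostasy reduces to e = (Σt_1 − Σt_2) − (Σ(ρt)_1 − Σ(ρt)_2) / ρ_m.
Σt_1 = 35.1 km; Σt_2 = 40.41 km; Σ(ρt)_1 = 100950; Σ(ρt)_2 = 112448.8 (in km·kg/m³).
e = (35.1 − 40.41) − (100950 − 112448.8) / 3200 = −1.72 km.

−1.72 km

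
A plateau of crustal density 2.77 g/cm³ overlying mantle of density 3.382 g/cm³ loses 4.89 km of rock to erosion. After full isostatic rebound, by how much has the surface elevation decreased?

Rebound u = e ρ_c/ρ_m = 4.89 km × 2.77/3.382 = 4.005 km.
Net surface drop = e − u = 4.89 km − 4.005 km = e (ρ_m − ρ_c)/ρ_m = 0.885 km.

0.885 km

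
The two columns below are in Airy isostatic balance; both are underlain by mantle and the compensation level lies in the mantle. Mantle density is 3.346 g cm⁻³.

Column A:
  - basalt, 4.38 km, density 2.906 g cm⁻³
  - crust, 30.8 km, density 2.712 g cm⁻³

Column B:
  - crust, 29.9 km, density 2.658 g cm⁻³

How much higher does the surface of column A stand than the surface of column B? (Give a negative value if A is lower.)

0.264 km

For any compensation level in the mantle, the mantle terms cancel and isostasy reduces to e = (Σt_A − Σt_B) − (Σ(ρt)_A − Σ(ρt)_B) / ρ_m.
Σt_A = 35.18 km; Σt_B = 29.9 km; Σ(ρt)_A = 96.25788; Σ(ρt)_B = 79.4742 (in km·g cm⁻³).
e = (35.18 − 29.9) − (96.25788 − 79.4742) / 3.346 = 0.264 km.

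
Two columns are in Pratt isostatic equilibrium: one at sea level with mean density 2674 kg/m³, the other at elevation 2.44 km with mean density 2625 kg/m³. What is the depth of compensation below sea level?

131 km

ρ_ref D = ρ (D + h) → D (ρ_ref − ρ) = ρ h.
D = ρ h/(ρ_ref − ρ) = 2625 × 2.44 km/(2674 − 2625) = 131 km.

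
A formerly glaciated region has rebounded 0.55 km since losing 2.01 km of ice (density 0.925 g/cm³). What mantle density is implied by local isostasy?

ρ_m = ρ_ice t / u = 0.925 × 2.01 km/0.55 km = 3.38 g/cm³.

3.38 g/cm³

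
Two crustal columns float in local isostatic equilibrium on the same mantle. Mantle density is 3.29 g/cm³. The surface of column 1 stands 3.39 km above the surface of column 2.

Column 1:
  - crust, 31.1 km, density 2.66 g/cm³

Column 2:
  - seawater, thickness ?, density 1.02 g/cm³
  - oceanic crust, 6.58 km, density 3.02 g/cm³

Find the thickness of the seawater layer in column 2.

2.94 km

Take the compensation level at the base of the deeper column (depth z_c below the surface of column 1) and equate Σ ρ_i t_i down to z_c; mantle fills any gap and the z_c terms cancel.
Column 1: 31.1×2.66 + (z_c − 31.1)×3.29
Column 2: 3.39×0 + x×1.02 + 6.58×3.02 + (z_c − 3.39 − 6.58 − x)×3.29
The z_c×3.29 term appears on both sides and cancels. Collect the known terms of each column as K = Σ(ρt)_known − 3.29 × (depth of known layers): K_1 = 82.726 − 3.29×31.1 = −19.593; K_2 = 19.8716 − 3.29×(3.39 + 6.58) = −12.9297.
Balance: K_1 = K_2 − x×(3.29 − 1.02), so x = (K_2 − K_1)/(3.29 − 1.02) = 6.6633/2.27 = 2.94 km.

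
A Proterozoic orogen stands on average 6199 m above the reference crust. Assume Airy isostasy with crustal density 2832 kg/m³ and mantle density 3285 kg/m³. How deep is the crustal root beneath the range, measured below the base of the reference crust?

In Airy isostatic equilibrium: the weight of the topography is balanced by the buoyancy of the root, ρ_c h = (ρ_m − ρ_c) r.
r = h · ρ_c / (ρ_m − ρ_c) = 6199 m × 2832 / (3285 − 2832) = 38800 m.

38800 m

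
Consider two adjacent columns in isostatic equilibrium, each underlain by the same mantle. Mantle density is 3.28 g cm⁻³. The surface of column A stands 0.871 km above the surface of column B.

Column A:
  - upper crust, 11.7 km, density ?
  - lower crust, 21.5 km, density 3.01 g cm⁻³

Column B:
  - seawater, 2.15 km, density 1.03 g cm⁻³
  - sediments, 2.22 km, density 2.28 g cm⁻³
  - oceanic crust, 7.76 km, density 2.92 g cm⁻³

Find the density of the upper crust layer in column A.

Take the compensation level at the base of the deeper column (depth z_c below the surface of column A) and equate Σ ρ_i t_i down to z_c; mantle fills any gap and the z_c terms cancel.
Column A: 11.7×ρ + 21.5×3.01 + (z_c − 33.2)×3.28
Column B: 0.871×0 + 2.15×1.03 + 2.22×2.28 + 7.76×2.92 + (z_c − 0.871 − 12.13)×3.28
The z_c×3.28 term appears on both sides and cancels. Collect the known terms of each column as K = Σ(ρt)_known − 3.28 × (depth of known layers): K_A = 64.715 − 3.28×33.2 = −44.181; K_B = 29.9353 − 3.28×(0.871 + 12.13) = −12.70798.
Balance: K_A + 11.7×ρ = K_B, so ρ = (K_B − K_A)/11.7 = 31.473/11.7 = 2.69 g cm⁻³.

2.69 g cm⁻³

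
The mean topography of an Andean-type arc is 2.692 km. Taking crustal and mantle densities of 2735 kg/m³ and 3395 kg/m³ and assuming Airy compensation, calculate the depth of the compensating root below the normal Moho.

11.2 km

Equating mass per unit area of the two columns: the weight of the topography is balanced by the buoyancy of the root, ρ_c h = (ρ_m − ρ_c) r.
r = h · ρ_c / (ρ_m − ρ_c) = 2.692 km × 2735 / (3395 − 2735) = 11.2 km.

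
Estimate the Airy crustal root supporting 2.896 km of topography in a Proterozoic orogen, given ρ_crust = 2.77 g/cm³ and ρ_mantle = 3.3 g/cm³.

Equating mass per unit area of the two columns: the weight of the topography is balanced by the buoyancy of the root, ρ_c h = (ρ_m − ρ_c) r.
r = h · ρ_c / (ρ_m − ρ_c) = 2.896 km × 2.77 / (3.3 − 2.77) = 15.1 km.

15.1 km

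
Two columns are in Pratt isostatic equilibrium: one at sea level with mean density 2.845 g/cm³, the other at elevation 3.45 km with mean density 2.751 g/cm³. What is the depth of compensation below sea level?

ρ_ref D = ρ (D + h) → D (ρ_ref − ρ) = ρ h.
D = ρ h/(ρ_ref − ρ) = 2.751 × 3.45 km/(2.845 − 2.751) = 101 km.

101 km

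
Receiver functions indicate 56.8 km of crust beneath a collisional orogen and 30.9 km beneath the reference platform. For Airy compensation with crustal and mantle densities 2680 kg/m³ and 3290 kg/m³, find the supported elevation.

4.8 km

Excess crust Δ = 56.8 km − 30.9 km = 25.9 km, split between elevation h and root r with h + r = Δ.
Airy balance ρ_c h = (ρ_m − ρ_c) r gives r = h ρ_c/(ρ_m − ρ_c), so h (1 + ρ_c/(ρ_m − ρ_c)) = Δ, i.e. h = Δ (ρ_m − ρ_c)/ρ_m.
h = 25.9 km × 610/3290 = 4.8 km.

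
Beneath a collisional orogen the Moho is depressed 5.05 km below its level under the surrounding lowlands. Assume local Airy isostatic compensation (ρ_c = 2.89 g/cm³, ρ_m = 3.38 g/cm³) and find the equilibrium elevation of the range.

In Airy isostatic equilibrium: ρ_c h = (ρ_m − ρ_c) r.
h = r (ρ_m − ρ_c) / ρ_c = 5.05 km × (3.38 − 2.89) / 2.89 = 0.856 km.

0.856 km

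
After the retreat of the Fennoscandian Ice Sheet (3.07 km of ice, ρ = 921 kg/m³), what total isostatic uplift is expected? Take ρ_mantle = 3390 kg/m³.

0.834 km

Removing the load lets mantle flow back in; uplift u satisfies ρ_ice t = ρ_m u.
u = t ρ_ice/ρ_m = 3.07 km × 921/3390 = 0.834 km.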